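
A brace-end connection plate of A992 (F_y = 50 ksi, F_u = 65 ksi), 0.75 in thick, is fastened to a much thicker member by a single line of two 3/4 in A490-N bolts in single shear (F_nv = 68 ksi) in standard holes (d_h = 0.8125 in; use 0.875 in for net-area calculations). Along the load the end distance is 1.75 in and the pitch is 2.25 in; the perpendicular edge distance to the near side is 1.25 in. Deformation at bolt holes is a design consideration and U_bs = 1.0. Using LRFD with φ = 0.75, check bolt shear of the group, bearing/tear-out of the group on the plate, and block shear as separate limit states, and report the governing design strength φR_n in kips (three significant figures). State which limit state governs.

Bolt shear: A_b = π·0.75²/4 = 0.4418 in²; R_n = 68 × 0.4418 × 2 × 1 = 60.08 kips → 0.75 × 60.08 = 45.1 kips.
Bearing: edge l_c = 1.344, r_n = 78.61 kips; interior l_c = 1.438, r_n = 84.09 kips; R_n = 78.61 + 1·84.09 = 162.7 kips → 122 kips.
Block shear: A_gv = 3, A_nv = 2.016, A_nt = 0.6094 in²; R_n = min(0.6F_uA_nv, 0.6F_yA_gv) + U_bs·F_u·A_nt = 118.2 kips → 88.7 kips.
Bolt shear governs: 45.1 kips.

45.1 kips (bolt shear governs)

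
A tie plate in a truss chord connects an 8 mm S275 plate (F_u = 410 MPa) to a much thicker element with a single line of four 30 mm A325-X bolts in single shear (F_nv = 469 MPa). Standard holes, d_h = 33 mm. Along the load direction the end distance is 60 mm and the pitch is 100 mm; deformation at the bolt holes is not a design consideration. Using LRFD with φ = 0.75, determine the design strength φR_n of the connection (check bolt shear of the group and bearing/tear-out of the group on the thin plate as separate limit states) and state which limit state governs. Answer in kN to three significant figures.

Bolt shear: A_b = π·30²/4 = 706.9 mm²; R_n = 469 × 706.9 × 4 × 1 / 1000 = 1326 kN → 0.75 × 1326 = 995 kN.
Bearing (1.5 l_c t F_u ≤ 3.0 d t F_u): upper limit = 3.0·30·8·410 / 1000 = 295.2 kN.
  Edge l_c = 60 − 33/2 = 43.5 → r_n = 214 kN; interior l_c = 100 − 33 = 67 → r_n = 295.2 kN.
  R_n,bearing = 1·214 + 3·295.2 = 1100 kN → 0.75 × 1100 = 825 kN.
Bearing governs: 825 kN.

825 kN (bearing governs)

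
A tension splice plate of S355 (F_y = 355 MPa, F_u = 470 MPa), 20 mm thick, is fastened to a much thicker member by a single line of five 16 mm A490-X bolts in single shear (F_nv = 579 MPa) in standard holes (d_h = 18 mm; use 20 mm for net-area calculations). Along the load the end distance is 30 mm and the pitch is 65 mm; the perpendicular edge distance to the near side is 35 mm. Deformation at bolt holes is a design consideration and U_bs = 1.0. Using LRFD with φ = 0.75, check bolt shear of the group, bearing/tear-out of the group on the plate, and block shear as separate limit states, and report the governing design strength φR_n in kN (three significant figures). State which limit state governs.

Bolt shear: A_b = π·16²/4 = 201.1 mm²; R_n = 579 × 201.1 × 5 × 1 / 1000 = 582.1 kN → 0.75 × 582.1 = 437 kN.
Bearing: edge l_c = 21, r_n = 236.9 kN; interior l_c = 47, r_n = 361 kN; R_n = 236.9 + 4·361 = 1681 kN → 1260 kN.
Block shear: A_gv = 5800, A_nv = 4000, A_nt = 500 mm²; R_n = min(0.6F_uA_nv, 0.6F_yA_gv) + U_bs·F_u·A_nt = 1363 kN → 1020 kN.
Bolt shear governs: 437 kN.

437 kN (bolt shear governs)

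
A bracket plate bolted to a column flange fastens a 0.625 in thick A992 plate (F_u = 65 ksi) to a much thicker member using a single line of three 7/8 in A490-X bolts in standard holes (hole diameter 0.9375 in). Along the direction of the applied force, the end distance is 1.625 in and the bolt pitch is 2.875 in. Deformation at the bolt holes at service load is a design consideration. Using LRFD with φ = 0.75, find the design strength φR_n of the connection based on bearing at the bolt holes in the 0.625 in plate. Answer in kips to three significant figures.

170 kips

Per bolt r_n = 1.2 l_c t F_u ≤ 2.4 d t F_u; upper limit = 2.4 × 0.875 × 0.625 × 65 = 85.31 kips.
Edge bolt: l_c = 1.625 − 0.9375/2 = 1.156 in → 1.2 × 1.156 × 0.625 × 65 = 56.37 → r_n = 56.37 kips.
Interior bolts: l_c = 2.875 − 0.9375 = 1.938 in → 1.2 × 1.938 × 0.625 × 65 = 94.45 → r_n = 85.31 kips.
R_n = 1 × 56.37 + 2 × 85.31 = 227 kips.
Design strength φR_n = 0.75 × 227 = 170 kips.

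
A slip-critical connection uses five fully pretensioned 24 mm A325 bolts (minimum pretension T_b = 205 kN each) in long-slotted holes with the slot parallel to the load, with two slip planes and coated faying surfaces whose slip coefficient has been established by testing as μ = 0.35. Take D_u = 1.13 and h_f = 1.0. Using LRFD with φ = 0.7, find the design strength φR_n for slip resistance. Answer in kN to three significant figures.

R_n = μ · D_u · h_f · T_b · n_s · n_b = 0.35 × 1.13 × 1.0 × 205 × 2 × 5 = 810.8 kN.
Design strength φR_n = 0.7 × 810.8 = 568 kN.

568 kN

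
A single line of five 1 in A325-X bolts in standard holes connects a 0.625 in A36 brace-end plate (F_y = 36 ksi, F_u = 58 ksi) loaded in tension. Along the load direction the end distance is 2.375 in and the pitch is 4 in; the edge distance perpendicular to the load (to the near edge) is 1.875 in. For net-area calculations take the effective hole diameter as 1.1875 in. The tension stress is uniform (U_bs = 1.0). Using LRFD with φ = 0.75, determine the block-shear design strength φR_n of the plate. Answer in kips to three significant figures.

221 kips

Shear plane L_v = 2.375 + 4·4 = 18.38 in; A_gv = 18.38 × 0.625 = 11.48 in².
A_nv = (18.38 − 4.5·1.1875) × 0.625 = 8.145 in².
A_nt = (1.875 − 0.5·1.1875) × 0.625 = 0.8008 in².
0.6 F_u A_nv = 283.4 kips; 0.6 F_y A_gv = 248.1 kips → shear yielding governs the shear term.
R_n = 248.1 + 1.0 × 58 × 0.8008 = 294.5 kips.
Design strength φR_n = 0.75 × 294.5 = 221 kips.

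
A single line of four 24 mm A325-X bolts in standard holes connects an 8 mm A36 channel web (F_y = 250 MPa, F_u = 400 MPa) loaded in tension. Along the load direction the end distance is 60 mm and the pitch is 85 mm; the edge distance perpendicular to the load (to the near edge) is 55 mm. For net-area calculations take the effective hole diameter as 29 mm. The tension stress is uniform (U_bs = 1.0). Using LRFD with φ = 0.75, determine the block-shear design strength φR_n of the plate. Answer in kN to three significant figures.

381 kN

Shear plane L_v = 60 + 3·85 = 315 mm; A_gv = 315 × 8 = 2520 mm².
A_nv = (315 − 3.5·29) × 8 = 1708 mm².
A_nt = (55 − 0.5·29) × 8 = 324 mm².
0.6 F_u A_nv = 409.9 kN; 0.6 F_y A_gv = 378 kN → shear yielding governs the shear term.
R_n = 378 + 1.0 × 400 × 324 / 1000 = 507.6 kN.
Design strength φR_n = 0.75 × 507.6 = 381 kN.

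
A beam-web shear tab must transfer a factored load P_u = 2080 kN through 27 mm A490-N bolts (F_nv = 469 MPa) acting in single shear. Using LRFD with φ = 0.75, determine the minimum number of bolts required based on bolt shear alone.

11 bolts

A_b = π·27²/4 = 572.6 mm².
Per-bolt design strength φR_n = 0.75 × 469 × 572.6 × 1 / 1000 = 201.4 kN.
n ≥ 2080 / 201.4 = 10.33 → use 11 bolts.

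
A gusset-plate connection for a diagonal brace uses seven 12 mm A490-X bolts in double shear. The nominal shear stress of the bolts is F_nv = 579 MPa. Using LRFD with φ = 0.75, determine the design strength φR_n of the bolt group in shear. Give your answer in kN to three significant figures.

688 kN

A_b = π × 12² / 4 = 113.1 mm².
R_n = F_nv · A_b · n · n_s = 579 × 113.1 × 7 × 2 / 1000 = 916.8 kN.
Design strength φR_n = 0.75 × 916.8 = 688 kN.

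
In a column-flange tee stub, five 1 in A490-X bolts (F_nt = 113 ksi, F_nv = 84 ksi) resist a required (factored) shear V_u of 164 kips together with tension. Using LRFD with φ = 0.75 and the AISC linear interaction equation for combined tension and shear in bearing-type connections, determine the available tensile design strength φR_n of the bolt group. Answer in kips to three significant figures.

212 kips

A_b = π·1²/4 = 0.7854 in²; f_rv = 164 / (5 × 0.7854) = 41.76 ksi.
F'_nt = 1.3 F_nt − (F_nt / φF_nv) f_rv = 1.3·113 − (113/(0.75·84))·41.76 = 71.99 ksi, capped at F_nt → F'_nt = 71.99 ksi.
R_n = F'_nt · A_b · n = 71.99 × 0.7854 × 5 = 282.7 kips.
Design strength φR_n = 0.75 × 282.7 = 212 kips.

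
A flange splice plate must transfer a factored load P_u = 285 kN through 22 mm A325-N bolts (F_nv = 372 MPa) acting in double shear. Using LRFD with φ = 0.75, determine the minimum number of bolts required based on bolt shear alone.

2 bolts

A_b = π·22²/4 = 380.1 mm².
Per-bolt design strength φR_n = 0.75 × 372 × 380.1 × 2 / 1000 = 212.1 kN.
n ≥ 285 / 212.1 = 1.344 → use 2 bolts.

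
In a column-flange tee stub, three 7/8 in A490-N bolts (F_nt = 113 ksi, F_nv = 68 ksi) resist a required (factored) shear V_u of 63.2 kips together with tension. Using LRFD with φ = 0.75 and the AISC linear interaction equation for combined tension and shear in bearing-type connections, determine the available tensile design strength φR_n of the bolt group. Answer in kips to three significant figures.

A_b = π·0.875²/4 = 0.6013 in²; f_rv = 63.2 / (3 × 0.6013) = 35.03 ksi.
F'_nt = 1.3 F_nt − (F_nt / φF_nv) f_rv = 1.3·113 − (113/(0.75·68))·35.03 = 69.28 ksi, capped at F_nt → F'_nt = 69.28 ksi.
R_n = F'_nt · A_b · n = 69.28 × 0.6013 × 3 = 125 kips.
Design strength φR_n = 0.75 × 125 = 93.7 kips.

93.7 kips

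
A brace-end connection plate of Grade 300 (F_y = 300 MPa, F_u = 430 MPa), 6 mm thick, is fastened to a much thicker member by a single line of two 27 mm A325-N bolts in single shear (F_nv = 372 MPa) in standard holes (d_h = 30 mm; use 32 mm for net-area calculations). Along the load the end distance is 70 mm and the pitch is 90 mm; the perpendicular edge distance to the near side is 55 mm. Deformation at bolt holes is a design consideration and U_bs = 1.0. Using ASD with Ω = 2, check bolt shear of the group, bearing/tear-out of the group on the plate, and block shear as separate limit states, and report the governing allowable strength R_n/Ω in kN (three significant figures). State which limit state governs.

Bolt shear: A_b = π·27²/4 = 572.6 mm²; R_n = 372 × 572.6 × 2 × 1 / 1000 = 426 kN → 426 / 2 = 213 kN.
Bearing: edge l_c = 55, r_n = 167.2 kN; interior l_c = 60, r_n = 167.2 kN; R_n = 167.2 + 1·167.2 = 334.4 kN → 167 kN.
Block shear: A_gv = 960, A_nv = 672, A_nt = 234 mm²; R_n = min(0.6F_uA_nv, 0.6F_yA_gv) + U_bs·F_u·A_nt = 273.4 kN → 137 kN.
Block shear governs: 137 kN.

137 kN (block shear governs)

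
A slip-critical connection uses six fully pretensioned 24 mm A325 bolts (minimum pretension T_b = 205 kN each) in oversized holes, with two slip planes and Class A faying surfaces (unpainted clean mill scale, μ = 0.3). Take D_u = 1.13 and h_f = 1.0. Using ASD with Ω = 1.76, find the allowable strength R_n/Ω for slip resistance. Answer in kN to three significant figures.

474 kN

R_n = μ · D_u · h_f · T_b · n_s · n_b = 0.3 × 1.13 × 1.0 × 205 × 2 × 6 = 833.9 kN.
Allowable strength R_n/Ω = 833.9 / 1.76 = 474 kN.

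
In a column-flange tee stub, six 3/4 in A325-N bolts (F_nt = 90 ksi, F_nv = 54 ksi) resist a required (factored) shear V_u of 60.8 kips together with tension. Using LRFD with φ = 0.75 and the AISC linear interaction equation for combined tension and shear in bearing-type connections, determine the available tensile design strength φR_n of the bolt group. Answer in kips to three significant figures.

A_b = π·0.75²/4 = 0.4418 in²; f_rv = 60.8 / (6 × 0.4418) = 22.94 ksi.
F'_nt = 1.3 F_nt − (F_nt / φF_nv) f_rv = 1.3·90 − (90/(0.75·54))·22.94 = 66.03 ksi, capped at F_nt → F'_nt = 66.03 ksi.
R_n = F'_nt · A_b · n = 66.03 × 0.4418 × 6 = 175 kips.
Design strength φR_n = 0.75 × 175 = 131 kips.

131 kips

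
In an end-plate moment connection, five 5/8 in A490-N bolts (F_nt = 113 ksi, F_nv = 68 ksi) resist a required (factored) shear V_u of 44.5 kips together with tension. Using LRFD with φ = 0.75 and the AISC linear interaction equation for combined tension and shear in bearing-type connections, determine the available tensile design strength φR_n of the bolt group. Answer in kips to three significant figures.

A_b = π·0.625²/4 = 0.3068 in²; f_rv = 44.5 / (5 × 0.3068) = 29.01 ksi.
F'_nt = 1.3 F_nt − (F_nt / φF_nv) f_rv = 1.3·113 − (113/(0.75·68))·29.01 = 82.62 ksi, capped at F_nt → F'_nt = 82.62 ksi.
R_n = F'_nt · A_b · n = 82.62 × 0.3068 × 5 = 126.7 kips.
Design strength φR_n = 0.75 × 126.7 = 95.1 kips.

95.1 kips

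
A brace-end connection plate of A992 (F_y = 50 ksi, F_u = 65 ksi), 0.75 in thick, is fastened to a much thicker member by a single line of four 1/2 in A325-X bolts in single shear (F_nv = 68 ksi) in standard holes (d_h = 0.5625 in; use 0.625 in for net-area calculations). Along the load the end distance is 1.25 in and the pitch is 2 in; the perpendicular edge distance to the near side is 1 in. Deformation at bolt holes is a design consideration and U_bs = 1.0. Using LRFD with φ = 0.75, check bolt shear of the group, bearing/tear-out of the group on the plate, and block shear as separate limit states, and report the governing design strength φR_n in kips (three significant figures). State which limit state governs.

40.1 kips (bolt shear governs)

Bolt shear: A_b = π·0.5²/4 = 0.1963 in²; R_n = 68 × 0.1963 × 4 × 1 = 53.41 kips → 0.75 × 53.41 = 40.1 kips.
Bearing: edge l_c = 0.9688, r_n = 56.67 kips; interior l_c = 1.438, r_n = 58.5 kips; R_n = 56.67 + 3·58.5 = 232.2 kips → 174 kips.
Block shear: A_gv = 5.438, A_nv = 3.797, A_nt = 0.5156 in²; R_n = min(0.6F_uA_nv, 0.6F_yA_gv) + U_bs·F_u·A_nt = 181.6 kips → 136 kips.
Bolt shear governs: 40.1 kips.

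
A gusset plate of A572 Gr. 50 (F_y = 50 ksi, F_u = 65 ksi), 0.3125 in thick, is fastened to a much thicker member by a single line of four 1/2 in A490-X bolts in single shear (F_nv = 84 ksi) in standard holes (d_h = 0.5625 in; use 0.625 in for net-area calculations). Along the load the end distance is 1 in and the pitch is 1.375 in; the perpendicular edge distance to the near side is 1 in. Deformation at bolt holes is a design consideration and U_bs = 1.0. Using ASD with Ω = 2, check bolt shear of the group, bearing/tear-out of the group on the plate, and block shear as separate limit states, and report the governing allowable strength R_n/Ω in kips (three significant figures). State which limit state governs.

Bolt shear: A_b = π·0.5²/4 = 0.1963 in²; R_n = 84 × 0.1963 × 4 × 1 = 65.97 kips → 65.97 / 2 = 33 kips.
Bearing: edge l_c = 0.7188, r_n = 17.52 kips; interior l_c = 0.8125, r_n = 19.8 kips; R_n = 17.52 + 3·19.8 = 76.93 kips → 38.5 kips.
Block shear: A_gv = 1.602, A_nv = 0.918, A_nt = 0.2148 in²; R_n = min(0.6F_uA_nv, 0.6F_yA_gv) + U_bs·F_u·A_nt = 49.77 kips → 24.9 kips.
Block shear governs: 24.9 kips.

24.9 kips (block shear governs)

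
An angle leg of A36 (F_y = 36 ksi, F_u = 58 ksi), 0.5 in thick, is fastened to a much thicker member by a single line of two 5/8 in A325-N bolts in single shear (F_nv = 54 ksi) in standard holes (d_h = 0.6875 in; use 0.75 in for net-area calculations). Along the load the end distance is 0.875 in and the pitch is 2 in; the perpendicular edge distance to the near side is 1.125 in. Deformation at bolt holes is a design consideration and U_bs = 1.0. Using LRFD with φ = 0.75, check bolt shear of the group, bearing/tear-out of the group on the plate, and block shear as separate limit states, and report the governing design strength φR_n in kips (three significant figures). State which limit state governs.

Bolt shear: A_b = π·0.625²/4 = 0.3068 in²; R_n = 54 × 0.3068 × 2 × 1 = 33.13 kips → 0.75 × 33.13 = 24.9 kips.
Bearing: edge l_c = 0.5312, r_n = 18.49 kips; interior l_c = 1.312, r_n = 43.5 kips; R_n = 18.49 + 1·43.5 = 61.99 kips → 46.5 kips.
Block shear: A_gv = 1.438, A_nv = 0.875, A_nt = 0.375 in²; R_n = min(0.6F_uA_nv, 0.6F_yA_gv) + U_bs·F_u·A_nt = 52.2 kips → 39.1 kips.
Bolt shear governs: 24.9 kips.

24.9 kips (bolt shear governs)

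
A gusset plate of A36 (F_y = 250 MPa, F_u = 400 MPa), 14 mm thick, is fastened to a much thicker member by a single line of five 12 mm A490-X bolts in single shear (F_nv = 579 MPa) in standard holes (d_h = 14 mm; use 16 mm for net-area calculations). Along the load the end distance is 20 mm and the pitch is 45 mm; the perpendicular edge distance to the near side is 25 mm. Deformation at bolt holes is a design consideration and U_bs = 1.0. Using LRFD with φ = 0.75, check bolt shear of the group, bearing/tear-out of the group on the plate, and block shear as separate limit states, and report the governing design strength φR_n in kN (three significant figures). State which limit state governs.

246 kN (bolt shear governs)

Bolt shear: A_b = π·12²/4 = 113.1 mm²; R_n = 579 × 113.1 × 5 × 1 / 1000 = 327.4 kN → 0.75 × 327.4 = 246 kN.
Bearing: edge l_c = 13, r_n = 87.36 kN; interior l_c = 31, r_n = 161.3 kN; R_n = 87.36 + 4·161.3 = 732.5 kN → 549 kN.
Block shear: A_gv = 2800, A_nv = 1792, A_nt = 238 mm²; R_n = min(0.6F_uA_nv, 0.6F_yA_gv) + U_bs·F_u·A_nt = 515.2 kN → 386 kN.
Bolt shear governs: 246 kN.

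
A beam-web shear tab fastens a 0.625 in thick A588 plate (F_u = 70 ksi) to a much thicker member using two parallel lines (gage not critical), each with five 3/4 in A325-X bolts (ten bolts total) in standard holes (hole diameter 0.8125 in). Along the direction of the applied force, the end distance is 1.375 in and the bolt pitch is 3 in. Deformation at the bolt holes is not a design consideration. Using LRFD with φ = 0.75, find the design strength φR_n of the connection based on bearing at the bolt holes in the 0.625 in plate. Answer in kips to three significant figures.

Per bolt r_n = 1.5 l_c t F_u ≤ 3.0 d t F_u; upper limit = 3.0 × 0.75 × 0.625 × 70 = 98.44 kips.
Edge bolt: l_c = 1.375 − 0.8125/2 = 0.9688 in → 1.5 × 0.9688 × 0.625 × 70 = 63.57 → r_n = 63.57 kips.
Interior bolts: l_c = 3 − 0.8125 = 2.188 in → 1.5 × 2.188 × 0.625 × 70 = 143.6 → r_n = 98.44 kips.
R_n = 2 × 63.57 + 8 × 98.44 = 914.6 kips.
Design strength φR_n = 0.75 × 914.6 = 686 kips.

686 kips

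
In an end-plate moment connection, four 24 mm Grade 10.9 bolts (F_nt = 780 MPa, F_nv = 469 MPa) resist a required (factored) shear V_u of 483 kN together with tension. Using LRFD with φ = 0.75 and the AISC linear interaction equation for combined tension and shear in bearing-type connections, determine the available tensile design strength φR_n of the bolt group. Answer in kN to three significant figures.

573 kN

A_b = π·24²/4 = 452.4 mm²; f_rv = 483 × 1000 / (4 × 452.4) = 266.9 MPa.
F'_nt = 1.3 F_nt − (F_nt / φF_nv) f_rv = 1.3·780 − (780/(0.75·469))·266.9 = 422.1 MPa, capped at F_nt → F'_nt = 422.1 MPa.
R_n = F'_nt · A_b · n = 422.1 × 452.4 × 4 / 1000 = 763.8 kN.
Design strength φR_n = 0.75 × 763.8 = 573 kN.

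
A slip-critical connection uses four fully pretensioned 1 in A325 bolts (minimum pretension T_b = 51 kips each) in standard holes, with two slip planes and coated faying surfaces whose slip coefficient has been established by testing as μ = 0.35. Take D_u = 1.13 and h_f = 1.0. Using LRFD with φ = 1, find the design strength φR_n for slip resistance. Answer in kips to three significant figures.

R_n = μ · D_u · h_f · T_b · n_s · n_b = 0.35 × 1.13 × 1.0 × 51 × 2 × 4 = 161.4 kips.
Design strength φR_n = 1 × 161.4 = 161 kips.

161 kips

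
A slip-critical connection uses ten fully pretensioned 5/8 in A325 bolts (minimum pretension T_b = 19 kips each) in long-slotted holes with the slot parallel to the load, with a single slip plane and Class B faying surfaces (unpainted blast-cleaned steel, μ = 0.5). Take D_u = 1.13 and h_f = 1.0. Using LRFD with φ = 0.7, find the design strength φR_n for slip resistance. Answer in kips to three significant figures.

R_n = μ · D_u · h_f · T_b · n_s · n_b = 0.5 × 1.13 × 1.0 × 19 × 1 × 10 = 107.3 kips.
Design strength φR_n = 0.7 × 107.3 = 75.1 kips.

75.1 kips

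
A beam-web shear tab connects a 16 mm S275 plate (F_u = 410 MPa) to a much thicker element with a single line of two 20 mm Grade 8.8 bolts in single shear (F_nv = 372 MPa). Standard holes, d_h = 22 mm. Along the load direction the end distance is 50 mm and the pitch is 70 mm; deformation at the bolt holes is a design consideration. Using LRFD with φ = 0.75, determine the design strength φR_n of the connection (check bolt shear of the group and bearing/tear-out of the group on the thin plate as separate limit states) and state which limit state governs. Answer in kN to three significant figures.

Bolt shear: A_b = π·20²/4 = 314.2 mm²; R_n = 372 × 314.2 × 2 × 1 / 1000 = 233.7 kN → 0.75 × 233.7 = 175 kN.
Bearing (1.2 l_c t F_u ≤ 2.4 d t F_u): upper limit = 2.4·20·16·410 / 1000 = 314.9 kN.
  Edge l_c = 50 − 22/2 = 39 → r_n = 307 kN; interior l_c = 70 − 22 = 48 → r_n = 314.9 kN.
  R_n,bearing = 1·307 + 1·314.9 = 621.9 kN → 0.75 × 621.9 = 466 kN.
Bolt shear governs: 175 kN.

175 kN (bolt shear governs)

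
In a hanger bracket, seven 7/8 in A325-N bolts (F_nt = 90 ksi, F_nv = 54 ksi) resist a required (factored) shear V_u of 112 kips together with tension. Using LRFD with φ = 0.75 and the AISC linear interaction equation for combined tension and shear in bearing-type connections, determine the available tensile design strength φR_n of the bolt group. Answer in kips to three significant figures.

183 kips

A_b = π·0.875²/4 = 0.6013 in²; f_rv = 112 / (7 × 0.6013) = 26.61 ksi.
F'_nt = 1.3 F_nt − (F_nt / φF_nv) f_rv = 1.3·90 − (90/(0.75·54))·26.61 = 57.87 ksi, capped at F_nt → F'_nt = 57.87 ksi.
R_n = F'_nt · A_b · n = 57.87 × 0.6013 × 7 = 243.6 kips.
Design strength φR_n = 0.75 × 243.6 = 183 kips.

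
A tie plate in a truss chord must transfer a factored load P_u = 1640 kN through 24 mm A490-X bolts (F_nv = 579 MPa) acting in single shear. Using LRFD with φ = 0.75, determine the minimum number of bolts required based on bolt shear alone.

9 bolts

A_b = π·24²/4 = 452.4 mm².
Per-bolt design strength φR_n = 0.75 × 579 × 452.4 × 1 / 1000 = 196.5 kN.
n ≥ 1640 / 196.5 = 8.348 → use 9 bolts.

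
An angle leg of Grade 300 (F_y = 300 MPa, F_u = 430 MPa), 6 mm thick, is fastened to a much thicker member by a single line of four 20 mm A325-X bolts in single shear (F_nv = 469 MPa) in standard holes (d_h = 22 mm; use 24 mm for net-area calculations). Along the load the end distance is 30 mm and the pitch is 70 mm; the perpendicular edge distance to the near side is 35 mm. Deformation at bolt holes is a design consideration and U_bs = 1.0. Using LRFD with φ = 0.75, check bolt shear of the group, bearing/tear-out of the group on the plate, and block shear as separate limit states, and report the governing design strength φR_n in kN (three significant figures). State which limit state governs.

Bolt shear: A_b = π·20²/4 = 314.2 mm²; R_n = 469 × 314.2 × 4 × 1 / 1000 = 589.4 kN → 0.75 × 589.4 = 442 kN.
Bearing: edge l_c = 19, r_n = 58.82 kN; interior l_c = 48, r_n = 123.8 kN; R_n = 58.82 + 3·123.8 = 430.3 kN → 323 kN.
Block shear: A_gv = 1440, A_nv = 936, A_nt = 138 mm²; R_n = min(0.6F_uA_nv, 0.6F_yA_gv) + U_bs·F_u·A_nt = 300.8 kN → 226 kN.
Block shear governs: 226 kN.

226 kN (block shear governs)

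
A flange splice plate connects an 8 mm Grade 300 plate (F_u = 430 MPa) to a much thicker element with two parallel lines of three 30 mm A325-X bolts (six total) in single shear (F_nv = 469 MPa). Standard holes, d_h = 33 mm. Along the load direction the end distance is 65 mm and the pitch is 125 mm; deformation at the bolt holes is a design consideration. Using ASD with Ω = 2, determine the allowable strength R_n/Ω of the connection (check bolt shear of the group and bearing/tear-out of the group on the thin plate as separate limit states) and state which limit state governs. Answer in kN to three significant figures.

696 kN (bearing governs)

Bolt shear: A_b = π·30²/4 = 706.9 mm²; R_n = 469 × 706.9 × 6 × 1 / 1000 = 1989 kN → 1989 / 2 = 995 kN.
Bearing (1.2 l_c t F_u ≤ 2.4 d t F_u): upper limit = 2.4·30·8·430 / 1000 = 247.7 kN.
  Edge l_c = 65 − 33/2 = 48.5 → r_n = 200.2 kN; interior l_c = 125 − 33 = 92 → r_n = 247.7 kN.
  R_n,bearing = 2·200.2 + 4·247.7 = 1391 kN → 1391 / 2 = 696 kN.
Bearing governs: 696 kN.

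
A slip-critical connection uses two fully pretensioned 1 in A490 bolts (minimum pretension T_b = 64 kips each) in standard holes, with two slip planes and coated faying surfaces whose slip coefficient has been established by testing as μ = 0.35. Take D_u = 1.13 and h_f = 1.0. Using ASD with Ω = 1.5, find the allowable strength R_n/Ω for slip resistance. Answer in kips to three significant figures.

R_n = μ · D_u · h_f · T_b · n_s · n_b = 0.35 × 1.13 × 1.0 × 64 × 2 × 2 = 101.2 kips.
Allowable strength R_n/Ω = 101.2 / 1.5 = 67.5 kips.

67.5 kips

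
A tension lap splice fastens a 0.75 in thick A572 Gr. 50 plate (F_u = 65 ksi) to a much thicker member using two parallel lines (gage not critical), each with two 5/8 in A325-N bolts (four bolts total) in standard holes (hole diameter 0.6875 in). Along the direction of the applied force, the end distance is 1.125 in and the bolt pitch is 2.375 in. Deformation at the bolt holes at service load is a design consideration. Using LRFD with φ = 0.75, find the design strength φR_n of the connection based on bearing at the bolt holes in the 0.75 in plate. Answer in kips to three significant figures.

Per bolt r_n = 1.2 l_c t F_u ≤ 2.4 d t F_u; upper limit = 2.4 × 0.625 × 0.75 × 65 = 73.12 kips.
Edge bolt: l_c = 1.125 − 0.6875/2 = 0.7812 in → 1.2 × 0.7812 × 0.75 × 65 = 45.7 → r_n = 45.7 kips.
Interior bolts: l_c = 2.375 − 0.6875 = 1.688 in → 1.2 × 1.688 × 0.75 × 65 = 98.72 → r_n = 73.12 kips.
R_n = 2 × 45.7 + 2 × 73.12 = 237.7 kips.
Design strength φR_n = 0.75 × 237.7 = 178 kips.

178 kips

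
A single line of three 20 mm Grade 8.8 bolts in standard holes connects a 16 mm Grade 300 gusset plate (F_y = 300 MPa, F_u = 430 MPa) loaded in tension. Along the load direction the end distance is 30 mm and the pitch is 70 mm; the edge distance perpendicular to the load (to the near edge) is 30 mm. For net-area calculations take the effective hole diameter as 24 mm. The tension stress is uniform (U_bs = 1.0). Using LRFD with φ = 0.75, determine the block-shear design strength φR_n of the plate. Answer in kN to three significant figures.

Shear plane L_v = 30 + 2·70 = 170 mm; A_gv = 170 × 16 = 2720 mm².
A_nv = (170 − 2.5·24) × 16 = 1760 mm².
A_nt = (30 − 0.5·24) × 16 = 288 mm².
0.6 F_u A_nv = 454.1 kN; 0.6 F_y A_gv = 489.6 kN → shear rupture governs the shear term.
R_n = 454.1 + 1.0 × 430 × 288 / 1000 = 577.9 kN.
Design strength φR_n = 0.75 × 577.9 = 433 kN.

433 kN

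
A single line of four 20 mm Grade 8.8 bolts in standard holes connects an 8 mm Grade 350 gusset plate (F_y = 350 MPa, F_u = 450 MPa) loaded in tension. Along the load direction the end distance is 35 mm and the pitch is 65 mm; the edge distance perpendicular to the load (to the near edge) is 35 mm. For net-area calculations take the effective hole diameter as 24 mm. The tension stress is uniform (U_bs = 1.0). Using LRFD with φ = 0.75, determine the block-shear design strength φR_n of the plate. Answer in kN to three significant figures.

299 kN

Shear plane L_v = 35 + 3·65 = 230 mm; A_gv = 230 × 8 = 1840 mm².
A_nv = (230 − 3.5·24) × 8 = 1168 mm².
A_nt = (35 − 0.5·24) × 8 = 184 mm².
0.6 F_u A_nv = 315.4 kN; 0.6 F_y A_gv = 386.4 kN → shear rupture governs the shear term.
R_n = 315.4 + 1.0 × 450 × 184 / 1000 = 398.2 kN.
Design strength φR_n = 0.75 × 398.2 = 299 kN.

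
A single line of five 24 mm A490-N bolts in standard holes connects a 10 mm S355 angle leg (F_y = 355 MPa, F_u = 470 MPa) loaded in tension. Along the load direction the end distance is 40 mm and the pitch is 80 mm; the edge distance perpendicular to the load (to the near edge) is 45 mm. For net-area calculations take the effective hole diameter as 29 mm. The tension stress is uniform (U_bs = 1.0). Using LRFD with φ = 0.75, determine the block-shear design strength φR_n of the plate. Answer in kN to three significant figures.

Shear plane L_v = 40 + 4·80 = 360 mm; A_gv = 360 × 10 = 3600 mm².
A_nv = (360 − 4.5·29) × 10 = 2295 mm².
A_nt = (45 − 0.5·29) × 10 = 305 mm².
0.6 F_u A_nv = 647.2 kN; 0.6 F_y A_gv = 766.8 kN → shear rupture governs the shear term.
R_n = 647.2 + 1.0 × 470 × 305 / 1000 = 790.5 kN.
Design strength φR_n = 0.75 × 790.5 = 593 kN.

593 kN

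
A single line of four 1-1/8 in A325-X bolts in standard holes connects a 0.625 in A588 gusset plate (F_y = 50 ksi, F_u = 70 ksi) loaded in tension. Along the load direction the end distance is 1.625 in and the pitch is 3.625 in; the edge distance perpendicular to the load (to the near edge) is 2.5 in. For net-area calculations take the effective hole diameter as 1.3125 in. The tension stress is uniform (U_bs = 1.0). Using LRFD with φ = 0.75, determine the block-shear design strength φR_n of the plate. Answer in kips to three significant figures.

Shear plane L_v = 1.625 + 3·3.625 = 12.5 in; A_gv = 12.5 × 0.625 = 7.812 in².
A_nv = (12.5 − 3.5·1.3125) × 0.625 = 4.941 in².
A_nt = (2.5 − 0.5·1.3125) × 0.625 = 1.152 in².
0.6 F_u A_nv = 207.5 kips; 0.6 F_y A_gv = 234.4 kips → shear rupture governs the shear term.
R_n = 207.5 + 1.0 × 70 × 1.152 = 288.2 kips.
Design strength φR_n = 0.75 × 288.2 = 216 kips.

216 kips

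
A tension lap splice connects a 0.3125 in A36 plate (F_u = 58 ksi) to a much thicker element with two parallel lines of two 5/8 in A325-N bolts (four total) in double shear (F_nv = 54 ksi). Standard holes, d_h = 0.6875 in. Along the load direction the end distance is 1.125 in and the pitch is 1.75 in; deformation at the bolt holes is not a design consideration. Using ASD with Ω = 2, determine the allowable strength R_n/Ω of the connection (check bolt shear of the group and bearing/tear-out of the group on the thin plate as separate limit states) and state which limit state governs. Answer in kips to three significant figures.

50.1 kips (bearing governs)

Bolt shear: A_b = π·0.625²/4 = 0.3068 in²; R_n = 54 × 0.3068 × 4 × 2 = 132.5 kips → 132.5 / 2 = 66.3 kips.
Bearing (1.5 l_c t F_u ≤ 3.0 d t F_u): upper limit = 3.0·0.625·0.3125·58 = 33.98 kips.
  Edge l_c = 1.125 − 0.6875/2 = 0.7812 → r_n = 21.24 kips; interior l_c = 1.75 − 0.6875 = 1.062 → r_n = 28.89 kips.
  R_n,bearing = 2·21.24 + 2·28.89 = 100.3 kips → 100.3 / 2 = 50.1 kips.
Bearing governs: 50.1 kips.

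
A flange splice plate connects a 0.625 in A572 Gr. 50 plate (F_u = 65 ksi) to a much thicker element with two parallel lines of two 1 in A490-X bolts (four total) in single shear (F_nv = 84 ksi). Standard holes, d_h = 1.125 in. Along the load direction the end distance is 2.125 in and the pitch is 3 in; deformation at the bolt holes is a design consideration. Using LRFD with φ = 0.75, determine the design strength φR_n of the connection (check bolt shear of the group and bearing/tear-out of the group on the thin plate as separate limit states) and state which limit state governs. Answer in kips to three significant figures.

Bolt shear: A_b = π·1²/4 = 0.7854 in²; R_n = 84 × 0.7854 × 4 × 1 = 263.9 kips → 0.75 × 263.9 = 198 kips.
Bearing (1.2 l_c t F_u ≤ 2.4 d t F_u): upper limit = 2.4·1·0.625·65 = 97.5 kips.
  Edge l_c = 2.125 − 1.125/2 = 1.562 → r_n = 76.17 kips; interior l_c = 3 − 1.125 = 1.875 → r_n = 91.41 kips.
  R_n,bearing = 2·76.17 + 2·91.41 = 335.2 kips → 0.75 × 335.2 = 251 kips.
Bolt shear governs: 198 kips.

198 kips (bolt shear governs)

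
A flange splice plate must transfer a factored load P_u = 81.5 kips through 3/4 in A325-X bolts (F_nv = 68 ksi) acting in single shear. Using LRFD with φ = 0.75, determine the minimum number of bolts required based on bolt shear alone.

4 bolts

A_b = π·0.75²/4 = 0.4418 in².
Per-bolt design strength φR_n = 0.75 × 68 × 0.4418 × 1 = 22.53 kips.
n ≥ 81.5 / 22.53 = 3.617 → use 4 bolts.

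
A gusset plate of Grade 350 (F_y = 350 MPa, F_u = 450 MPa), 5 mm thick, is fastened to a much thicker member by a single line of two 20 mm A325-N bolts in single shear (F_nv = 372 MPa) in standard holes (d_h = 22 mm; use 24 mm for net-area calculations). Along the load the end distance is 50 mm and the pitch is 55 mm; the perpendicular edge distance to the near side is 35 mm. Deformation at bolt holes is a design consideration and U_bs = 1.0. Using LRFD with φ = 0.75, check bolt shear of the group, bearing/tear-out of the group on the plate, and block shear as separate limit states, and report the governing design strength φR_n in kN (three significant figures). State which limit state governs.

Bolt shear: A_b = π·20²/4 = 314.2 mm²; R_n = 372 × 314.2 × 2 × 1 / 1000 = 233.7 kN → 0.75 × 233.7 = 175 kN.
Bearing: edge l_c = 39, r_n = 105.3 kN; interior l_c = 33, r_n = 89.1 kN; R_n = 105.3 + 1·89.1 = 194.4 kN → 146 kN.
Block shear: A_gv = 525, A_nv = 345, A_nt = 115 mm²; R_n = min(0.6F_uA_nv, 0.6F_yA_gv) + U_bs·F_u·A_nt = 144.9 kN → 109 kN.
Block shear governs: 109 kN.

109 kN (block shear governs)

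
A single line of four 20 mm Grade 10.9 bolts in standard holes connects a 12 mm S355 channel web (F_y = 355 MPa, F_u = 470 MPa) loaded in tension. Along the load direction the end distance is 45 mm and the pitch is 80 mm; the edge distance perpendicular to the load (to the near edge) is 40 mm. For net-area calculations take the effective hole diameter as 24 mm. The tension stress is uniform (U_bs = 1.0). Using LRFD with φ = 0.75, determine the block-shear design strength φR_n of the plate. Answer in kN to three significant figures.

629 kN

Shear plane L_v = 45 + 3·80 = 285 mm; A_gv = 285 × 12 = 3420 mm².
A_nv = (285 − 3.5·24) × 12 = 2412 mm².
A_nt = (40 − 0.5·24) × 12 = 336 mm².
0.6 F_u A_nv = 680.2 kN; 0.6 F_y A_gv = 728.5 kN → shear rupture governs the shear term.
R_n = 680.2 + 1.0 × 470 × 336 / 1000 = 838.1 kN.
Design strength φR_n = 0.75 × 838.1 = 629 kN.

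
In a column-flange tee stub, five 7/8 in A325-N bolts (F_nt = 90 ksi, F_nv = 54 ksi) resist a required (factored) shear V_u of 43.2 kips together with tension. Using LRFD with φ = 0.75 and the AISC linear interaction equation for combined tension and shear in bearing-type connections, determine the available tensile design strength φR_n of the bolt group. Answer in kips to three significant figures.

A_b = π·0.875²/4 = 0.6013 in²; f_rv = 43.2 / (5 × 0.6013) = 14.37 ksi.
F'_nt = 1.3 F_nt − (F_nt / φF_nv) f_rv = 1.3·90 − (90/(0.75·54))·14.37 = 85.07 ksi, capped at F_nt → F'_nt = 85.07 ksi.
R_n = F'_nt · A_b · n = 85.07 × 0.6013 × 5 = 255.8 kips.
Design strength φR_n = 0.75 × 255.8 = 192 kips.

192 kips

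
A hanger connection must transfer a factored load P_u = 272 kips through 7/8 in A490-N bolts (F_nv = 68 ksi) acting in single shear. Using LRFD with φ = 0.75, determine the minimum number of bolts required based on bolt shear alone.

A_b = π·0.875²/4 = 0.6013 in².
Per-bolt design strength φR_n = 0.75 × 68 × 0.6013 × 1 = 30.67 kips.
n ≥ 272 / 30.67 = 8.869 → use 9 bolts.

9 bolts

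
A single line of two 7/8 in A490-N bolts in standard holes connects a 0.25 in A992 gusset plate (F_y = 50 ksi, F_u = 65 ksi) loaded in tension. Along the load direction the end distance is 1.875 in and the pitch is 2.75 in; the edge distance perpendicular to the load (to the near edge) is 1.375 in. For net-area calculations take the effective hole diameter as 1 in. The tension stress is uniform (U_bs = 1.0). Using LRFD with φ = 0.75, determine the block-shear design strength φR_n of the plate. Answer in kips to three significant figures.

33.5 kips

Shear plane L_v = 1.875 + 1·2.75 = 4.625 in; A_gv = 4.625 × 0.25 = 1.156 in².
A_nv = (4.625 − 1.5·1) × 0.25 = 0.7812 in².
A_nt = (1.375 − 0.5·1) × 0.25 = 0.2188 in².
0.6 F_u A_nv = 30.47 kips; 0.6 F_y A_gv = 34.69 kips → shear rupture governs the shear term.
R_n = 30.47 + 1.0 × 65 × 0.2188 = 44.69 kips.
Design strength φR_n = 0.75 × 44.69 = 33.5 kips.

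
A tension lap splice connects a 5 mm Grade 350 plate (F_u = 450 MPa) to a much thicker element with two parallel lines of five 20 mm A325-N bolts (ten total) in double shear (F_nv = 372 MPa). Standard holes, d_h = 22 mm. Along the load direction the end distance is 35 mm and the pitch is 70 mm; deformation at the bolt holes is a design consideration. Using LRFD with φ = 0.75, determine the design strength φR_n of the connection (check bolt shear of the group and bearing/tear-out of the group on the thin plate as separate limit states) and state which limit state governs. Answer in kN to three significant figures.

745 kN (bearing governs)

Bolt shear: A_b = π·20²/4 = 314.2 mm²; R_n = 372 × 314.2 × 10 × 2 / 1000 = 2337 kN → 0.75 × 2337 = 1750 kN.
Bearing (1.2 l_c t F_u ≤ 2.4 d t F_u): upper limit = 2.4·20·5·450 / 1000 = 108 kN.
  Edge l_c = 35 − 22/2 = 24 → r_n = 64.8 kN; interior l_c = 70 − 22 = 48 → r_n = 108 kN.
  R_n,bearing = 2·64.8 + 8·108 = 993.6 kN → 0.75 × 993.6 = 745 kN.
Bearing governs: 745 kN.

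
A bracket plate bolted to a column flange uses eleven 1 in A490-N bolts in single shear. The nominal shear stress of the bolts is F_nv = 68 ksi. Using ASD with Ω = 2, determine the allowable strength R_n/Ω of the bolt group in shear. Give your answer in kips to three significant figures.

A_b = π × 1² / 4 = 0.7854 in².
R_n = F_nv · A_b · n · n_s = 68 × 0.7854 × 11 × 1 = 587.5 kips.
Allowable strength R_n/Ω = 587.5 / 2 = 294 kips.

294 kips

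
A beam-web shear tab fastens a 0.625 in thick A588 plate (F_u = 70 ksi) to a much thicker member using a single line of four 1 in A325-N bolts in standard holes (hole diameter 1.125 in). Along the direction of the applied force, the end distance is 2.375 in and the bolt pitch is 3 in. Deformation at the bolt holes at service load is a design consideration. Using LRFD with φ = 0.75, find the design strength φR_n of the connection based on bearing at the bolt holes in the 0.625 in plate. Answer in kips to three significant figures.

Per bolt r_n = 1.2 l_c t F_u ≤ 2.4 d t F_u; upper limit = 2.4 × 1 × 0.625 × 70 = 105 kips.
Edge bolt: l_c = 2.375 − 1.125/2 = 1.812 in → 1.2 × 1.812 × 0.625 × 70 = 95.16 → r_n = 95.16 kips.
Interior bolts: l_c = 3 − 1.125 = 1.875 in → 1.2 × 1.875 × 0.625 × 70 = 98.44 → r_n = 98.44 kips.
R_n = 1 × 95.16 + 3 × 98.44 = 390.5 kips.
Design strength φR_n = 0.75 × 390.5 = 293 kips.

293 kips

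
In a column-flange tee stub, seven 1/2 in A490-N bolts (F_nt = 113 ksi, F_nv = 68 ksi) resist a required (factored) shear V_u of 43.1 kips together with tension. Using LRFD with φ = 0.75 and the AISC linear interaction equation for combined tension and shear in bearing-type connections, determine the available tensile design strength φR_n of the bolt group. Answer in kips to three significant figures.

A_b = π·0.5²/4 = 0.1963 in²; f_rv = 43.1 / (7 × 0.1963) = 31.36 ksi.
F'_nt = 1.3 F_nt − (F_nt / φF_nv) f_rv = 1.3·113 − (113/(0.75·68))·31.36 = 77.42 ksi, capped at F_nt → F'_nt = 77.42 ksi.
R_n = F'_nt · A_b · n = 77.42 × 0.1963 × 7 = 106.4 kips.
Design strength φR_n = 0.75 × 106.4 = 79.8 kips.

79.8 kips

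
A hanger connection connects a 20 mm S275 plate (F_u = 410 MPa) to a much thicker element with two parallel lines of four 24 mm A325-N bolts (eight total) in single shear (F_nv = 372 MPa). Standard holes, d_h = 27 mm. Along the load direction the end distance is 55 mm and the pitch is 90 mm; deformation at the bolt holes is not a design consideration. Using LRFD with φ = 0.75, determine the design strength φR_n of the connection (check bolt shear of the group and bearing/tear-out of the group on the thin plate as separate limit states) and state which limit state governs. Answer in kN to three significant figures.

Bolt shear: A_b = π·24²/4 = 452.4 mm²; R_n = 372 × 452.4 × 8 × 1 / 1000 = 1346 kN → 0.75 × 1346 = 1010 kN.
Bearing (1.5 l_c t F_u ≤ 3.0 d t F_u): upper limit = 3.0·24·20·410 / 1000 = 590.4 kN.
  Edge l_c = 55 − 27/2 = 41.5 → r_n = 510.4 kN; interior l_c = 90 − 27 = 63 → r_n = 590.4 kN.
  R_n,bearing = 2·510.4 + 6·590.4 = 4563 kN → 0.75 × 4563 = 3420 kN.
Bolt shear governs: 1010 kN.

1010 kN (bolt shear governs)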